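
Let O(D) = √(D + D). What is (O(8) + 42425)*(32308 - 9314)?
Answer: 975612426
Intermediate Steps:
O(D) = √2*√D (O(D) = √(2*D) = √2*√D)
(O(8) + 42425)*(32308 - 9314) = (√2*√8 + 42425)*(32308 - 9314) = (√2*(2*√2) + 42425)*22994 = (4 + 42425)*22994 = 42429*22994 = 975612426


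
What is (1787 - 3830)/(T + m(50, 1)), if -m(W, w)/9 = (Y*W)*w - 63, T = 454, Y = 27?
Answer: 2043/11129 ≈ 0.18357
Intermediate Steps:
m(W, w) = 567 - 243*W*w (m(W, w) = -9*((27*W)*w - 63) = -9*(27*W*w - 63) = -9*(-63 + 27*W*w) = 567 - 243*W*w)
(1787 - 3830)/(T + m(50, 1)) = (1787 - 3830)/(454 + (567 - 243*50*1)) = -2043/(454 + (567 - 12150)) = -2043/(454 - 11583) = -2043/(-11129) = -2043*(-1/11129) = 2043/11129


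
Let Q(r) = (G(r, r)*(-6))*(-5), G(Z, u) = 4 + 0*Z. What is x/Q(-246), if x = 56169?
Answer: 18723/40 ≈ 468.08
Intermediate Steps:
G(Z, u) = 4 (G(Z, u) = 4 + 0 = 4)
Q(r) = 120 (Q(r) = (4*(-6))*(-5) = -24*(-5) = 120)
x/Q(-246) = 56169/120 = 56169*(1/120) = 18723/40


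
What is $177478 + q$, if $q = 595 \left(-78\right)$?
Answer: $131068$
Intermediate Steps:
$q = -46410$
$177478 + q = 177478 - 46410 = 131068$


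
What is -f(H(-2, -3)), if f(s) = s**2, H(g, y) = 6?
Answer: -36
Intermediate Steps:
-f(H(-2, -3)) = -1*6**2 = -1*36 = -36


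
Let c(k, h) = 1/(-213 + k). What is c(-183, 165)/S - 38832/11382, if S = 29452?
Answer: -75482886121/22124695824 ≈ -3.4117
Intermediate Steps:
c(-183, 165)/S - 38832/11382 = 1/(-213 - 183*29452) - 38832/11382 = (1/29452)/(-396) - 38832*1/11382 = -1/396*1/29452 - 6472/1897 = -1/11662992 - 6472/1897 = -75482886121/22124695824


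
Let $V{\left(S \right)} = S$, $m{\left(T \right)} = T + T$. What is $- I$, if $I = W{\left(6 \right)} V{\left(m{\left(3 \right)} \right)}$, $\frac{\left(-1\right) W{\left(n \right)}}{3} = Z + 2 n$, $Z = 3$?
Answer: $270$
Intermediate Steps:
$m{\left(T \right)} = 2 T$
$W{\left(n \right)} = -9 - 6 n$ ($W{\left(n \right)} = - 3 \left(3 + 2 n\right) = -9 - 6 n$)
$I = -270$ ($I = \left(-9 - 36\right) 2 \cdot 3 = \left(-9 - 36\right) 6 = \left(-45\right) 6 = -270$)
$- I = \left(-1\right) \left(-270\right) = 270$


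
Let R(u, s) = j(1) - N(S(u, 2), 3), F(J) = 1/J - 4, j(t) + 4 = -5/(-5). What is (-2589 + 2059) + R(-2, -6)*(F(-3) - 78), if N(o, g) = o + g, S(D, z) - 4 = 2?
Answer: 458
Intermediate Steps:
S(D, z) = 6 (S(D, z) = 4 + 2 = 6)
j(t) = -3 (j(t) = -4 - 5/(-5) = -4 - 5*(-⅕) = -4 + 1 = -3)
F(J) = -4 + 1/J
N(o, g) = g + o
R(u, s) = -12 (R(u, s) = -3 - (3 + 6) = -3 - 1*9 = -3 - 9 = -12)
(-2589 + 2059) + R(-2, -6)*(F(-3) - 78) = (-2589 + 2059) - 12*((-4 + 1/(-3)) - 78) = -530 - 12*((-4 - ⅓) - 78) = -530 - 12*(-13/3 - 78) = -530 - 12*(-247/3) = -530 + 988 = 458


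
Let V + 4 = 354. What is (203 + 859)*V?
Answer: 371700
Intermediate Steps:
V = 350 (V = -4 + 354 = 350)
(203 + 859)*V = (203 + 859)*350 = 1062*350 = 371700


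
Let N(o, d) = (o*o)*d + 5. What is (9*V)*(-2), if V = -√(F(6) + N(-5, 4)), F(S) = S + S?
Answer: 54*√13 ≈ 194.70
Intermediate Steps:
F(S) = 2*S
N(o, d) = 5 + d*o² (N(o, d) = o²*d + 5 = d*o² + 5 = 5 + d*o²)
V = -3*√13 (V = -√(2*6 + (5 + 4*(-5)²)) = -√(12 + (5 + 4*25)) = -√(12 + (5 + 100)) = -√(12 + 105) = -√117 = -3*√13 ≈ -10.817)
(9*V)*(-2) = (9*(-3*√13))*(-2) = -27*√13*(-2) = 54*√13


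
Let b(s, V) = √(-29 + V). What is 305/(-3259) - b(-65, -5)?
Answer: -305/3259 - I*√34 ≈ -0.093587 - 5.831*I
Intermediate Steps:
305/(-3259) - b(-65, -5) = 305/(-3259) - √(-29 - 5) = 305*(-1/3259) - √(-34) = -305/3259 - I*√34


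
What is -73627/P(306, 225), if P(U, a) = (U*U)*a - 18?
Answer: -73627/21068082 ≈ -0.0034947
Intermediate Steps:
P(U, a) = -18 + a*U² (P(U, a) = U²*a - 18 = a*U² - 18 = -18 + a*U²)
-73627/P(306, 225) = -73627/(-18 + 225*306²) = -73627/(-18 + 225*93636) = -73627/(-18 + 21068100) = -73627/21068082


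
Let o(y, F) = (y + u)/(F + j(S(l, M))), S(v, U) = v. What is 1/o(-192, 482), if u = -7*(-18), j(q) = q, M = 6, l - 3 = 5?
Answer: -245/33 ≈ -7.4242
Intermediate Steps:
l = 8 (l = 3 + 5 = 8)
u = 126
o(y, F) = (126 + y)/(8 + F) (o(y, F) = (y + 126)/(F + 8) = (126 + y)/(8 + F))
1/o(-192, 482) = 1/((126 - 192)/(8 + 482)) = 1/(-66/490) = 1/((1/490)*(-66)) = 1/(-33/245) = -245/33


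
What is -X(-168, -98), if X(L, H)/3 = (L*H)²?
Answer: -813189888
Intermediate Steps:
X(L, H) = 3*H²*L² (X(L, H) = 3*(L*H)² = 3*(H*L)² = 3*(H²*L²) = 3*H²*L²)
-X(-168, -98) = -3*(-98)²*(-168)² = -3*9604*28224 = -1*813189888 = -813189888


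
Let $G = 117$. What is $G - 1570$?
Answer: $-1453$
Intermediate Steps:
$G - 1570 = 117 - 1570 = -1453$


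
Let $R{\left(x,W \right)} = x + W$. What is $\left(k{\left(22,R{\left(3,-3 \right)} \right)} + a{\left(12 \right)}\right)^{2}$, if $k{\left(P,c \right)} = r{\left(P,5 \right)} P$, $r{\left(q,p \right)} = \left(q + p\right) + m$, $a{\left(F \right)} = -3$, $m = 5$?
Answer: $491401$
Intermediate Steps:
$r{\left(q,p \right)} = 5 + p + q$ ($r{\left(q,p \right)} = \left(q + p\right) + 5 = \left(p + q\right) + 5 = 5 + p + q$)
$R{\left(x,W \right)} = W + x$
$k{\left(P,c \right)} = P \left(10 + P\right)$ ($k{\left(P,c \right)} = \left(5 + 5 + P\right) P = \left(10 + P\right) P = P \left(10 + P\right)$)
$\left(k{\left(22,R{\left(3,-3 \right)} \right)} + a{\left(12 \right)}\right)^{2} = \left(22 \left(10 + 22\right) - 3\right)^{2} = \left(22 \cdot 32 - 3\right)^{2} = \left(704 - 3\right)^{2} = 701^{2} = 491401$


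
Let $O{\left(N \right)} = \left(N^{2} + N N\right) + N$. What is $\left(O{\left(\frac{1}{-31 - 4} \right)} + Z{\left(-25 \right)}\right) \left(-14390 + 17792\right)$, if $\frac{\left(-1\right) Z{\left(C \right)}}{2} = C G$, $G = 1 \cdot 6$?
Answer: $\frac{178588962}{175} \approx 1.0205 \cdot 10^{6}$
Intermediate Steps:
$G = 6$
$Z{\left(C \right)} = - 12 C$ ($Z{\left(C \right)} = - 2 C 6 = - 2 \cdot 6 C = - 12 C$)
$O{\left(N \right)} = N + 2 N^{2}$ ($O{\left(N \right)} = \left(N^{2} + N^{2}\right) + N = 2 N^{2} + N = N + 2 N^{2}$)
$\left(O{\left(\frac{1}{-31 - 4} \right)} + Z{\left(-25 \right)}\right) \left(-14390 + 17792\right) = \left(\frac{1 + \frac{2}{-31 - 4}}{-31 - 4} - -300\right) \left(-14390 + 17792\right) = \left(\frac{1 + \frac{2}{-35}}{-35} + 300\right) 3402 = \left(- \frac{1 + 2 \left(- \frac{1}{35}\right)}{35} + 300\right) 3402 = \left(- \frac{1 - \frac{2}{35}}{35} + 300\right) 3402 = \left(\left(- \frac{1}{35}\right) \frac{33}{35} + 300\right) 3402 = \left(- \frac{33}{1225} + 300\right) 3402 = \frac{367467}{1225} \cdot 3402 = \frac{178588962}{175}$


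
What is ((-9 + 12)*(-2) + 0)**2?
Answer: 36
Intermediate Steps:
((-9 + 12)*(-2) + 0)**2 = (3*(-2) + 0)**2 = (-6 + 0)**2 = (-6)**2 = 36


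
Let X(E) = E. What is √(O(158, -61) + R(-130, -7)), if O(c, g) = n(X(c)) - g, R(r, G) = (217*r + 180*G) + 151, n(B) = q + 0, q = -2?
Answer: 2*I*√7315 ≈ 171.06*I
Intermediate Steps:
n(B) = -2 (n(B) = -2 + 0 = -2)
R(r, G) = 151 + 180*G + 217*r (R(r, G) = (180*G + 217*r) + 151 = 151 + 180*G + 217*r)
O(c, g) = -2 - g
√(O(158, -61) + R(-130, -7)) = √((-2 - 1*(-61)) + (151 + 180*(-7) + 217*(-130))) = √((-2 + 61) + (151 - 1260 - 28210)) = √(59 - 29319) = √(-29260) = 2*I*√7315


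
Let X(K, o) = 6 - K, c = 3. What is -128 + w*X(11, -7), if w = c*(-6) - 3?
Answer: -23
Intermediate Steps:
w = -21 (w = 3*(-6) - 3 = -18 - 3 = -21)
-128 + w*X(11, -7) = -128 - 21*(6 - 1*11) = -128 - 21*(6 - 11) = -128 - 21*(-5) = -128 + 105 = -23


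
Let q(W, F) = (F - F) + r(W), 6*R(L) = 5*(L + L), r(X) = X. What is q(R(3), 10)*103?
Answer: 515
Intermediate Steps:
R(L) = 5*L/3 (R(L) = (5*(L + L))/6 = (5*(2*L))/6 = (10*L)/6 = 5*L/3)
q(W, F) = W (q(W, F) = (F - F) + W = 0 + W = W)
q(R(3), 10)*103 = ((5/3)*3)*103 = 5*103 = 515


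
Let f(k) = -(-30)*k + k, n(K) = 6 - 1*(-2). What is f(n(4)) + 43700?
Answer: 43948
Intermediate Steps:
n(K) = 8 (n(K) = 6 + 2 = 8)
f(k) = 31*k (f(k) = 30*k + k = 31*k)
f(n(4)) + 43700 = 31*8 + 43700 = 248 + 43700 = 43948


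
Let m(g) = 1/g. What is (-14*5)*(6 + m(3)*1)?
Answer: -1330/3 ≈ -443.33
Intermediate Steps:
(-14*5)*(6 + m(3)*1) = (-14*5)*(6 + 1/3) = -70*(6 + (1/3)*1) = -70*(6 + 1/3) = -70*19/3 = -1330/3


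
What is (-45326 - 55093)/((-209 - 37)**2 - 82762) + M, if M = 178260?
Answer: 3965672379/22246 ≈ 1.7826e+5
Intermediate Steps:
(-45326 - 55093)/((-209 - 37)**2 - 82762) + M = (-45326 - 55093)/((-209 - 37)**2 - 82762) + 178260 = -100419/((-246)**2 - 82762) + 178260 = -100419/(60516 - 82762) + 178260 = -100419/(-22246) + 178260 = -100419*(-1/22246) + 178260 = 100419/22246 + 178260 = 3965672379/22246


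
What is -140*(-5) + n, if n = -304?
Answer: 396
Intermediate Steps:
-140*(-5) + n = -140*(-5) - 304 = 700 - 304 = 396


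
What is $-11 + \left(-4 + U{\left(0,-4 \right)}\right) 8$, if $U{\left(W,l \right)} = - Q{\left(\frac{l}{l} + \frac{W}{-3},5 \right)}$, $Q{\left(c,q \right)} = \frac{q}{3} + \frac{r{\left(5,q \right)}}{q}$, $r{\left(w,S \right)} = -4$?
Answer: $- \frac{749}{15} \approx -49.933$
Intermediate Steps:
$Q{\left(c,q \right)} = - \frac{4}{q} + \frac{q}{3}$ ($Q{\left(c,q \right)} = \frac{q}{3} - \frac{4}{q} = - \frac{4}{q} + \frac{q}{3}$)
$U{\left(W,l \right)} = - \frac{13}{15}$ ($U{\left(W,l \right)} = - (- \frac{4}{5} + \frac{1}{3} \cdot 5) = - (\left(-4\right) \frac{1}{5} + \frac{5}{3}) = - (- \frac{4}{5} + \frac{5}{3}) = \left(-1\right) \frac{13}{15} = - \frac{13}{15}$)
$-11 + \left(-4 + U{\left(0,-4 \right)}\right) 8 = -11 + \left(-4 - \frac{13}{15}\right) 8 = -11 - \frac{584}{15} = - \frac{749}{15}$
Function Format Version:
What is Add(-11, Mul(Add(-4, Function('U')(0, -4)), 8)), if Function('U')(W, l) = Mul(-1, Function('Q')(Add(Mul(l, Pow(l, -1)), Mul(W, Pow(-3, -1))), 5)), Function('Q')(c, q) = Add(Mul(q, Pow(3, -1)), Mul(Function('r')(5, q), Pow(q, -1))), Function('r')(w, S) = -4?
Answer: Rational(-749, 15) ≈ -49.933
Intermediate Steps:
Function('Q')(c, q) = Add(Mul(-4, Pow(q, -1)), Mul(Rational(1, 3), q)) (Function('Q')(c, q) = Add(Mul(q, Pow(3, -1)), Mul(-4, Pow(q, -1))) = Add(Mul(q, Rational(1, 3)), Mul(-4, Pow(q, -1))) = Add(Mul(Rational(1, 3), q), Mul(-4, Pow(q, -1))) = Add(Mul(-4, Pow(q, -1)), Mul(Rational(1, 3), q)))
Function('U')(W, l) = Rational(-13, 15) (Function('U')(W, l) = Mul(-1, Add(Mul(-4, Pow(5, -1)), Mul(Rational(1, 3), 5))) = Mul(-1, Add(Mul(-4, Rational(1, 5)), Rational(5, 3))) = Mul(-1, Add(Rational(-4, 5), Rational(5, 3))) = Mul(-1, Rational(13, 15)) = Rational(-13, 15))
Add(-11, Mul(Add(-4, Function('U')(0, -4)), 8)) = Add(-11, Mul(Add(-4, Rational(-13, 15)), 8)) = Add(-11, Mul(Rational(-73, 15), 8)) = Add(-11, Rational(-584, 15)) = Rational(-749, 15)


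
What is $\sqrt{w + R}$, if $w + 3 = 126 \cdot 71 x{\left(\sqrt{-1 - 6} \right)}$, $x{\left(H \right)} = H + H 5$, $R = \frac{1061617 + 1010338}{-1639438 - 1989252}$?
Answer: $\frac{\sqrt{-1880826229490 + 28270915421911344 i \sqrt{7}}}{725738} \approx 266.47 + 266.47 i$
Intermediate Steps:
$R = - \frac{414391}{725738}$ ($R = \frac{2071955}{-3628690} = 2071955 \left(- \frac{1}{3628690}\right) = - \frac{414391}{725738} \approx -0.57099$)
$x{\left(H \right)} = 6 H$ ($x{\left(H \right)} = H + 5 H = 6 H$)
$w = -3 + 53676 i \sqrt{7}$ ($w = -3 + 126 \cdot 71 \cdot 6 \sqrt{-1 - 6} = -3 + 8946 \cdot 6 \sqrt{-7} = -3 + 8946 \cdot 6 i \sqrt{7} = -3 + 53676 i \sqrt{7} \approx -3.0 + 1.4201 \cdot 10^{5} i$)
$\sqrt{w + R} = \sqrt{\left(-3 + 53676 i \sqrt{7}\right) - \frac{414391}{725738}} = \sqrt{- \frac{2591605}{725738} + 53676 i \sqrt{7}}$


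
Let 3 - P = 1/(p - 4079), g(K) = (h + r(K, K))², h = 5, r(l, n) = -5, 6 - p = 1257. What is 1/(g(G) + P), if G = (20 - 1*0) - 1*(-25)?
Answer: 5330/15991 ≈ 0.33331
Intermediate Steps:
p = -1251 (p = 6 - 1*1257 = 6 - 1257 = -1251)
G = 45 (G = (20 + 0) + 25 = 20 + 25 = 45)
g(K) = 0 (g(K) = (5 - 5)² = 0² = 0)
P = 15991/5330 (P = 3 - 1/(-1251 - 4079) = 3 - 1/(-5330) = 3 - 1*(-1/5330) = 3 + 1/5330 = 15991/5330 ≈ 3.0002)
1/(g(G) + P) = 1/(0 + 15991/5330) = 1/(15991/5330) = 5330/15991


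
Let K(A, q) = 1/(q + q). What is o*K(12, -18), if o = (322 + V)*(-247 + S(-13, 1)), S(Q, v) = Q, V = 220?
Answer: 35230/9 ≈ 3914.4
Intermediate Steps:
K(A, q) = 1/(2*q)
o = -140920 (o = (322 + 220)*(-247 - 13) = 542*(-260) = -140920)
o*K(12, -18) = -70460/(-18) = -70460*(-1)/18 = -140920*(-1/36) = 35230/9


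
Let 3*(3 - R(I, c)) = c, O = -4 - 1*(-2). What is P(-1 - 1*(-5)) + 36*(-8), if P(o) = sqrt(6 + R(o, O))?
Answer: -288 + sqrt(87)/3 ≈ -284.89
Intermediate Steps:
O = -2 (O = -4 + 2 = -2)
R(I, c) = 3 - c/3
P(o) = sqrt(87)/3 (P(o) = sqrt(6 + (3 - 1/3*(-2))) = sqrt(6 + (3 + 2/3)) = sqrt(6 + 11/3) = sqrt(29/3) = sqrt(87)/3)
P(-1 - 1*(-5)) + 36*(-8) = sqrt(87)/3 + 36*(-8) = sqrt(87)/3 - 288 = -288 + sqrt(87)/3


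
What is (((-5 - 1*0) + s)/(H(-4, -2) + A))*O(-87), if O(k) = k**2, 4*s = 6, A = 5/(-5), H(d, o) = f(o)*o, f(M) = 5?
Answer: 52983/22 ≈ 2408.3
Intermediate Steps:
H(d, o) = 5*o
A = -1 (A = 5*(-1/5) = -1)
s = 3/2 (s = (1/4)*6 = 3/2 ≈ 1.5000)
(((-5 - 1*0) + s)/(H(-4, -2) + A))*O(-87) = (((-5 - 1*0) + 3/2)/(5*(-2) - 1))*(-87)**2 = (((-5 + 0) + 3/2)/(-10 - 1))*7569 = ((-5 + 3/2)/(-11))*7569 = -7/2*(-1/11)*7569 = (7/22)*7569 = 52983/22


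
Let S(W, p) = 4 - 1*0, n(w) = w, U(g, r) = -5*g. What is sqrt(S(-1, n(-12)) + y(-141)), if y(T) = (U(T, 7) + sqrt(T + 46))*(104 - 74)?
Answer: sqrt(21154 + 30*I*sqrt(95)) ≈ 145.45 + 1.005*I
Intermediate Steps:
S(W, p) = 4 (S(W, p) = 4 + 0 = 4)
y(T) = -150*T + 30*sqrt(46 + T) (y(T) = (-5*T + sqrt(T + 46))*(104 - 74) = (-5*T + sqrt(46 + T))*30 = (sqrt(46 + T) - 5*T)*30 = -150*T + 30*sqrt(46 + T))
sqrt(S(-1, n(-12)) + y(-141)) = sqrt(4 + (-150*(-141) + 30*sqrt(46 - 141))) = sqrt(4 + (21150 + 30*sqrt(-95))) = sqrt(4 + (21150 + 30*(I*sqrt(95)))) = sqrt(4 + (21150 + 30*I*sqrt(95))) = sqrt(21154 + 30*I*sqrt(95))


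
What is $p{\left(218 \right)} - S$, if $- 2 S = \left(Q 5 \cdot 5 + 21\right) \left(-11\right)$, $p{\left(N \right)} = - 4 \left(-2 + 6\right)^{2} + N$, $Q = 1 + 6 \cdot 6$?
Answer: $-5049$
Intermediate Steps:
$Q = 37$ ($Q = 1 + 36 = 37$)
$p{\left(N \right)} = -64 + N$ ($p{\left(N \right)} = - 4 \cdot 4^{2} + N = \left(-4\right) 16 + N = -64 + N$)
$S = 5203$ ($S = - \frac{\left(37 \cdot 5 \cdot 5 + 21\right) \left(-11\right)}{2} = - \frac{\left(185 \cdot 5 + 21\right) \left(-11\right)}{2} = - \frac{\left(925 + 21\right) \left(-11\right)}{2} = - \frac{946 \left(-11\right)}{2} = \left(- \frac{1}{2}\right) \left(-10406\right) = 5203$)
$p{\left(218 \right)} - S = \left(-64 + 218\right) - 5203 = 154 - 5203 = -5049$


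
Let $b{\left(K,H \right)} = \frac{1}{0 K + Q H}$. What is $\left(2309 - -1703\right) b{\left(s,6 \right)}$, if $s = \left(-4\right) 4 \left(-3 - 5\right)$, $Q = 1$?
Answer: $\frac{2006}{3} \approx 668.67$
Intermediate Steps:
$s = 128$ ($s = - 16 \left(-3 - 5\right) = \left(-16\right) \left(-8\right) = 128$)
$b{\left(K,H \right)} = \frac{1}{H}$ ($b{\left(K,H \right)} = \frac{1}{0 K + 1 H} = \frac{1}{0 + H} = \frac{1}{H}$)
$\left(2309 - -1703\right) b{\left(s,6 \right)} = \frac{2309 - -1703}{6} = \left(2309 + 1703\right) \frac{1}{6} = 4012 \cdot \frac{1}{6} = \frac{2006}{3}$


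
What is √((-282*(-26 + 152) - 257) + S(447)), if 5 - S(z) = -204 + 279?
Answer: I*√35859 ≈ 189.36*I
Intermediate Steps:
S(z) = -70 (S(z) = 5 - (-204 + 279) = 5 - 1*75 = 5 - 75 = -70)
√((-282*(-26 + 152) - 257) + S(447)) = √((-282*(-26 + 152) - 257) - 70) = √((-282*126 - 257) - 70) = √((-35532 - 257) - 70) = √(-35789 - 70) = √(-35859) = I*√35859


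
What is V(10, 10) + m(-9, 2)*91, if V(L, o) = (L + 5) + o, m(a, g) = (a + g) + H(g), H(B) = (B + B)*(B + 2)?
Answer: 844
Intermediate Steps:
H(B) = 2*B*(2 + B) (H(B) = (2*B)*(2 + B) = 2*B*(2 + B))
m(a, g) = a + g + 2*g*(2 + g) (m(a, g) = (a + g) + 2*g*(2 + g) = a + g + 2*g*(2 + g))
V(L, o) = 5 + L + o (V(L, o) = (5 + L) + o = 5 + L + o)
V(10, 10) + m(-9, 2)*91 = (5 + 10 + 10) + (-9 + 2 + 2*2*(2 + 2))*91 = 25 + (-9 + 2 + 2*2*4)*91 = 25 + (-9 + 2 + 16)*91 = 25 + 9*91 = 25 + 819 = 844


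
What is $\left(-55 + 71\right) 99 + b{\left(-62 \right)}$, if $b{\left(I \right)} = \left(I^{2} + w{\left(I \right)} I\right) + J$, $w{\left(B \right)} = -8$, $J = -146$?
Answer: $5778$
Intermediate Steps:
$b{\left(I \right)} = -146 + I^{2} - 8 I$ ($b{\left(I \right)} = \left(I^{2} - 8 I\right) - 146 = -146 + I^{2} - 8 I$)
$\left(-55 + 71\right) 99 + b{\left(-62 \right)} = \left(-55 + 71\right) 99 - \left(-350 - 3844\right) = 16 \cdot 99 + \left(-146 + 3844 + 496\right) = 1584 + 4194 = 5778$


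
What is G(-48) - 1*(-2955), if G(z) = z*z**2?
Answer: -107637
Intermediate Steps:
G(z) = z**3
G(-48) - 1*(-2955) = (-48)**3 - 1*(-2955) = -110592 + 2955 = -107637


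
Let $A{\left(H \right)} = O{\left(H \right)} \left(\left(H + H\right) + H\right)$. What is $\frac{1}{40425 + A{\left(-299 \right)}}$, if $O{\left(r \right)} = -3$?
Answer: $\frac{1}{43116} \approx 2.3193 \cdot 10^{-5}$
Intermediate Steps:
$A{\left(H \right)} = - 9 H$ ($A{\left(H \right)} = - 3 \left(\left(H + H\right) + H\right) = - 3 \left(2 H + H\right) = - 3 \cdot 3 H = - 9 H$)
$\frac{1}{40425 + A{\left(-299 \right)}} = \frac{1}{40425 - -2691} = \frac{1}{40425 + 2691} = \frac{1}{43116}$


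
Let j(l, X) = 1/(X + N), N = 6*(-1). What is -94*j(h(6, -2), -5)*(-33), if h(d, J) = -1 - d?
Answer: -282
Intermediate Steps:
N = -6
j(l, X) = 1/(-6 + X) (j(l, X) = 1/(X - 6) = 1/(-6 + X))
-94*j(h(6, -2), -5)*(-33) = -94/(-6 - 5)*(-33) = -94/(-11)*(-33) = -94*(-1/11)*(-33) = (94/11)*(-33) = -282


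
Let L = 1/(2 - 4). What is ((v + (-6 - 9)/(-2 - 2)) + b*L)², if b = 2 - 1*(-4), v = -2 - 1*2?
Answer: 169/16 ≈ 10.563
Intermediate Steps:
v = -4 (v = -2 - 2 = -4)
L = -½ (L = 1/(-2) = -½ ≈ -0.50000)
b = 6 (b = 2 + 4 = 6)
((v + (-6 - 9)/(-2 - 2)) + b*L)² = ((-4 + (-6 - 9)/(-2 - 2)) + 6*(-½))² = ((-4 - 15/(-4)) - 3)² = ((-4 - 15*(-¼)) - 3)² = ((-4 + 15/4) - 3)² = (-¼ - 3)² = (-13/4)² = 169/16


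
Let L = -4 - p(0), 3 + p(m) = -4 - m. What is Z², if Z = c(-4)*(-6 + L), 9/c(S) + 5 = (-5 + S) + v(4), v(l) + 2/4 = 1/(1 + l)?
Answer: 72900/20449 ≈ 3.5650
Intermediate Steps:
p(m) = -7 - m (p(m) = -3 + (-4 - m) = -7 - m)
v(l) = -½ + 1/(1 + l)
L = 3 (L = -4 - (-7 - 1*0) = -4 - (-7 + 0) = -4 - 1*(-7) = -4 + 7 = 3)
c(S) = 9/(-103/10 + S) (c(S) = 9/(-5 + ((-5 + S) + (1 - 1*4)/(2*(1 + 4)))) = 9/(-5 + ((-5 + S) + (½)*(1 - 4)/5)) = 9/(-5 + ((-5 + S) + (½)*(⅕)*(-3))) = 9/(-5 + ((-5 + S) - 3/10)) = 9/(-5 + (-53/10 + S)) = 9/(-103/10 + S))
Z = 270/143 (Z = (90/(-103 + 10*(-4)))*(-6 + 3) = (90/(-103 - 40))*(-3) = (90/(-143))*(-3) = (90*(-1/143))*(-3) = -90/143*(-3) = 270/143 ≈ 1.8881)
Z² = (270/143)² = 72900/20449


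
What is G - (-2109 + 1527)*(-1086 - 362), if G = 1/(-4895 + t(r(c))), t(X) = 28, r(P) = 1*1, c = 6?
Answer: -4101596113/4867 ≈ -8.4274e+5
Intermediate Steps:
r(P) = 1
G = -1/4867 (G = 1/(-4895 + 28) = 1/(-4867) = -1/4867 ≈ -0.00020547)
G - (-2109 + 1527)*(-1086 - 362) = -1/4867 - (-2109 + 1527)*(-1086 - 362) = -1/4867 - (-582)*(-1448) = -1/4867 - 1*842736 = -1/4867 - 842736 = -4101596113/4867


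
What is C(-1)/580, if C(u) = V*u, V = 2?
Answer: -1/290 ≈ -0.0034483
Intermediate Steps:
C(u) = 2*u
C(-1)/580 = (2*(-1))/580 = (1/580)*(-2) = -1/290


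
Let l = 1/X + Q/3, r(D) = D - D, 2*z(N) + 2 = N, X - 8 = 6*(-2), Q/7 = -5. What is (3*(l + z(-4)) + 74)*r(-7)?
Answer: 0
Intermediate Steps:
Q = -35 (Q = 7*(-5) = -35)
X = -4 (X = 8 + 6*(-2) = 8 - 12 = -4)
z(N) = -1 + N/2
r(D) = 0
l = -143/12 (l = 1/(-4) - 35/3 = 1*(-1/4) - 35*1/3 = -1/4 - 35/3 = -143/12 ≈ -11.917)
(3*(l + z(-4)) + 74)*r(-7) = (3*(-143/12 + (-1 + (1/2)*(-4))) + 74)*0 = (3*(-143/12 + (-1 - 2)) + 74)*0 = (3*(-143/12 - 3) + 74)*0 = (3*(-179/12) + 74)*0 = (-179/4 + 74)*0 = (117/4)*0 = 0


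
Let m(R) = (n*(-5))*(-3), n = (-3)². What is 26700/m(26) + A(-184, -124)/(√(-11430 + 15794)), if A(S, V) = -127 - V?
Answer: 1780/9 - 3*√1091/2182 ≈ 197.73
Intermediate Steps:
n = 9
m(R) = 135 (m(R) = (9*(-5))*(-3) = -45*(-3) = 135)
26700/m(26) + A(-184, -124)/(√(-11430 + 15794)) = 26700/135 + (-127 - 1*(-124))/(√(-11430 + 15794)) = 26700*(1/135) + (-127 + 124)/(√4364) = 1780/9 - 3*√1091/2182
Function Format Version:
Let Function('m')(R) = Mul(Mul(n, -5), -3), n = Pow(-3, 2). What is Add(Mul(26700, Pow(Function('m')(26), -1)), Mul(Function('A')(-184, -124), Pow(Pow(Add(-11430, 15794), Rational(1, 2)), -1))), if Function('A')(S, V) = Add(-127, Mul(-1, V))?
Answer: Add(Rational(1780, 9), Mul(Rational(-3, 2182), Pow(1091, Rational(1, 2)))) ≈ 197.73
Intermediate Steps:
n = 9
Function('m')(R) = 135 (Function('m')(R) = Mul(Mul(9, -5), -3) = Mul(-45, -3) = 135)
Add(Mul(26700, Pow(Function('m')(26), -1)), Mul(Function('A')(-184, -124), Pow(Pow(Add(-11430, 15794), Rational(1, 2)), -1))) = Add(Mul(26700, Pow(135, -1)), Mul(Add(-127, Mul(-1, -124)), Pow(Pow(Add(-11430, 15794), Rational(1, 2)), -1))) = Add(Mul(26700, Rational(1, 135)), Mul(Add(-127, 124), Pow(Pow(4364, Rational(1, 2)), -1))) = Add(Rational(1780, 9), Mul(-3, Pow(Mul(2, Pow(1091, Rational(1, 2))), -1))) = Add(Rational(1780, 9), Mul(-3, Mul(Rational(1, 2182), Pow(1091, Rational(1, 2))))) = Add(Rational(1780, 9), Mul(Rational(-3, 2182), Pow(1091, Rational(1, 2))))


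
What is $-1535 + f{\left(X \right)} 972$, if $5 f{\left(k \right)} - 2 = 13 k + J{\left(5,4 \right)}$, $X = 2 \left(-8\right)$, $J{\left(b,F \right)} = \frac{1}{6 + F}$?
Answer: $- \frac{1039049}{25} \approx -41562.0$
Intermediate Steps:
$X = -16$
$f{\left(k \right)} = \frac{21}{50} + \frac{13 k}{5}$ ($f{\left(k \right)} = \frac{2}{5} + \frac{13 k + \frac{1}{6 + 4}}{5} = \frac{2}{5} + \frac{13 k + \frac{1}{10}}{5} = \frac{2}{5} + \frac{\frac{1}{10} + 13 k}{5} = \frac{2}{5} + \left(\frac{1}{50} + \frac{13 k}{5}\right) = \frac{21}{50} + \frac{13 k}{5}$)
$-1535 + f{\left(X \right)} 972 = -1535 + \left(\frac{21}{50} + \frac{13}{5} \left(-16\right)\right) 972 = -1535 + \left(\frac{21}{50} - \frac{208}{5}\right) 972 = -1535 - \frac{1000674}{25} = - \frac{1039049}{25}$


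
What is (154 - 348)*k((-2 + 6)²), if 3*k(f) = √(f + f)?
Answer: -776*√2/3 ≈ -365.81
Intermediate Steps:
k(f) = √2*√f/3 (k(f) = √(f + f)/3 = √(2*f)/3 = (√2*√f)/3 = √2*√f/3)
(154 - 348)*k((-2 + 6)²) = (154 - 348)*(√2*√((-2 + 6)²)/3) = -194*√2*√(4²)/3 = -194*√2*√16/3 = -194*√2*4/3 = -776*√2/3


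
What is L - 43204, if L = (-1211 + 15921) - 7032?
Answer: -35526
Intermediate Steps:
L = 7678 (L = 14710 - 7032 = 7678)
L - 43204 = 7678 - 43204 = -35526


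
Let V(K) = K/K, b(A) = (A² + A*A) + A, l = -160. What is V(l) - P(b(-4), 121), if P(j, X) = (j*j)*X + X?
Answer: -94984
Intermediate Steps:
b(A) = A + 2*A² (b(A) = (A² + A²) + A = 2*A² + A = A + 2*A²)
P(j, X) = X + X*j² (P(j, X) = j²*X + X = X*j² + X = X + X*j²)
V(K) = 1
V(l) - P(b(-4), 121) = 1 - 121*(1 + (-4*(1 + 2*(-4)))²) = 1 - 121*(1 + (-4*(1 - 8))²) = 1 - 121*(1 + (-4*(-7))²) = 1 - 121*(1 + 28²) = 1 - 121*(1 + 784) = 1 - 121*785 = 1 - 1*94985 = 1 - 94985 = -94984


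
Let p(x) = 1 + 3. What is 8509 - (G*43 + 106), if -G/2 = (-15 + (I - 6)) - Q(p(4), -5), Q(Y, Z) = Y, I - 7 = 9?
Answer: 7629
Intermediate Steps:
p(x) = 4
I = 16 (I = 7 + 9 = 16)
G = 18 (G = -2*((-15 + (16 - 6)) - 1*4) = -2*((-15 + 10) - 4) = -2*(-5 - 4) = -2*(-9) = 18)
8509 - (G*43 + 106) = 8509 - (18*43 + 106) = 8509 - (774 + 106) = 8509 - 1*880 = 8509 - 880 = 7629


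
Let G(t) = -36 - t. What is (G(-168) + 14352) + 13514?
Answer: 27998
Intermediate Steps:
(G(-168) + 14352) + 13514 = ((-36 - 1*(-168)) + 14352) + 13514 = ((-36 + 168) + 14352) + 13514 = (132 + 14352) + 13514 = 14484 + 13514 = 27998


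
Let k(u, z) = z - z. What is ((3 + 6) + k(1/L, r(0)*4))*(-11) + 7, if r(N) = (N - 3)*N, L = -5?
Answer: -92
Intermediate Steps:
r(N) = N*(-3 + N) (r(N) = (-3 + N)*N = N*(-3 + N))
k(u, z) = 0
((3 + 6) + k(1/L, r(0)*4))*(-11) + 7 = ((3 + 6) + 0)*(-11) + 7 = (9 + 0)*(-11) + 7 = 9*(-11) + 7 = -99 + 7 = -92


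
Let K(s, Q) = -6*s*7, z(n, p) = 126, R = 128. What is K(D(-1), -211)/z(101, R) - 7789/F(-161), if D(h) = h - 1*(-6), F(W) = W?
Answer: 22562/483 ≈ 46.712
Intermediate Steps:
D(h) = 6 + h (D(h) = h + 6 = 6 + h)
K(s, Q) = -42*s
K(D(-1), -211)/z(101, R) - 7789/F(-161) = -42*(6 - 1)/126 - 7789/(-161) = -42*5*(1/126) - 7789*(-1/161) = -210*1/126 + 7789/161 = -5/3 + 7789/161 = 22562/483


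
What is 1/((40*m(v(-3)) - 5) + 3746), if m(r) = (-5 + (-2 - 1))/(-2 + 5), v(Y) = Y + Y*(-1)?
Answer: 3/10903 ≈ 0.00027515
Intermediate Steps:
v(Y) = 0 (v(Y) = Y - Y = 0)
m(r) = -8/3 (m(r) = (-5 - 3)/3 = -8*⅓ = -8/3)
1/((40*m(v(-3)) - 5) + 3746) = 1/((40*(-8/3) - 5) + 3746) = 1/((-320/3 - 5) + 3746) = 1/(-335/3 + 3746) = 1/(10903/3) = 3/10903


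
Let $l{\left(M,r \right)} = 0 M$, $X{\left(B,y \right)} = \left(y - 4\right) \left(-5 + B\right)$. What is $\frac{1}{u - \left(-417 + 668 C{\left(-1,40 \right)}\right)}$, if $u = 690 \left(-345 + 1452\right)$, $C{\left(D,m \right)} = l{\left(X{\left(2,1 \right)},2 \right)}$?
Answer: $\frac{1}{764247} \approx 1.3085 \cdot 10^{-6}$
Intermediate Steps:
$X{\left(B,y \right)} = \left(-5 + B\right) \left(-4 + y\right)$ ($X{\left(B,y \right)} = \left(-4 + y\right) \left(-5 + B\right) = \left(-5 + B\right) \left(-4 + y\right)$)
$l{\left(M,r \right)} = 0$
$C{\left(D,m \right)} = 0$
$u = 763830$ ($u = 690 \cdot 1107 = 763830$)
$\frac{1}{u - \left(-417 + 668 C{\left(-1,40 \right)}\right)} = \frac{1}{763830 + \left(\left(-668\right) 0 + 417\right)} = \frac{1}{763830 + \left(0 + 417\right)} = \frac{1}{763830 + 417} = \frac{1}{764247}$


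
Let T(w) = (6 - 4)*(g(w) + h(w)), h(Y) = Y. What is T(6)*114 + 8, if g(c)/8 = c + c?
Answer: 23264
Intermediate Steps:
g(c) = 16*c (g(c) = 8*(c + c) = 8*(2*c) = 16*c)
T(w) = 34*w (T(w) = (6 - 4)*(16*w + w) = 2*(17*w) = 34*w)
T(6)*114 + 8 = (34*6)*114 + 8 = 204*114 + 8 = 23256 + 8 = 23264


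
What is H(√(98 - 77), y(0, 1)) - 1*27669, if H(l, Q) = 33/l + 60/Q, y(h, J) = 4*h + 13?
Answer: -359637/13 + 11*√21/7 ≈ -27657.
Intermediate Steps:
y(h, J) = 13 + 4*h
H(√(98 - 77), y(0, 1)) - 1*27669 = (33/(√(98 - 77)) + 60/(13 + 4*0)) - 1*27669 = (33/(√21) + 60/(13 + 0)) - 27669 = (33*(√21/21) + 60/13) - 27669 = (11*√21/7 + 60*(1/13)) - 27669 = (11*√21/7 + 60/13) - 27669 = (60/13 + 11*√21/7) - 27669 = -359637/13 + 11*√21/7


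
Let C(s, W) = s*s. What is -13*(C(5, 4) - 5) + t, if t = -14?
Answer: -274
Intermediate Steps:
C(s, W) = s²
-13*(C(5, 4) - 5) + t = -13*(5² - 5) - 14 = -13*(25 - 5) - 14 = -13*20 - 14 = -260 - 14 = -274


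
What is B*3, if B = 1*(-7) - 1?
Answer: -24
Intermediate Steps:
B = -8 (B = -7 - 1 = -8)
B*3 = -8*3 = -24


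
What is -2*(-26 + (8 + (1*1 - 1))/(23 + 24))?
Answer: 2428/47 ≈ 51.660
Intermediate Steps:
-2*(-26 + (8 + (1*1 - 1))/(23 + 24)) = -2*(-26 + (8 + (1 - 1))/47) = -2*(-26 + (8 + 0)*(1/47)) = -2*(-26 + 8*(1/47)) = -2*(-26 + 8/47) = -2*(-1214/47) = 2428/47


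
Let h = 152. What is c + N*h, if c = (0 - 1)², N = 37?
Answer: 5625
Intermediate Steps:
c = 1 (c = (-1)² = 1)
c + N*h = 1 + 37*152 = 1 + 5624 = 5625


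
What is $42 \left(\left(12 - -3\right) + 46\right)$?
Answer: $2562$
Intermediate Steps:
$42 \left(\left(12 - -3\right) + 46\right) = 42 \left(\left(12 + 3\right) + 46\right) = 42 \left(15 + 46\right) = 42 \cdot 61 = 2562$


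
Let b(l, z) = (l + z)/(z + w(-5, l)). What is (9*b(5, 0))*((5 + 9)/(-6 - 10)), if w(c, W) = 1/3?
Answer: -945/8 ≈ -118.13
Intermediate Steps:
w(c, W) = ⅓
b(l, z) = (l + z)/(⅓ + z) (b(l, z) = (l + z)/(z + ⅓) = (l + z)/(⅓ + z))
(9*b(5, 0))*((5 + 9)/(-6 - 10)) = (9*(3*(5 + 0)/(1 + 3*0)))*((5 + 9)/(-6 - 10)) = (9*(3*5/(1 + 0)))*(14/(-16)) = (9*(3*5/1))*(14*(-1/16)) = (9*(3*1*5))*(-7/8) = (9*15)*(-7/8) = 135*(-7/8) = -945/8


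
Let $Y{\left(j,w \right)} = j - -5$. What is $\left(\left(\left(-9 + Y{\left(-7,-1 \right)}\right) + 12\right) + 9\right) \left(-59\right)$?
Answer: $-590$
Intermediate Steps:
$Y{\left(j,w \right)} = 5 + j$ ($Y{\left(j,w \right)} = j + 5 = 5 + j$)
$\left(\left(\left(-9 + Y{\left(-7,-1 \right)}\right) + 12\right) + 9\right) \left(-59\right) = \left(\left(\left(-9 + \left(5 - 7\right)\right) + 12\right) + 9\right) \left(-59\right) = \left(\left(\left(-9 - 2\right) + 12\right) + 9\right) \left(-59\right) = \left(\left(-11 + 12\right) + 9\right) \left(-59\right) = \left(1 + 9\right) \left(-59\right) = 10 \left(-59\right) = -590$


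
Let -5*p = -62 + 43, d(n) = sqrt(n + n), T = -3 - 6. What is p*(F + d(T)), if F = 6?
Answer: 114/5 + 57*I*sqrt(2)/5 ≈ 22.8 + 16.122*I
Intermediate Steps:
T = -9
d(n) = sqrt(2)*sqrt(n) (d(n) = sqrt(2*n) = sqrt(2)*sqrt(n))
p = 19/5 (p = -(-62 + 43)/5 = -1/5*(-19) = 19/5 ≈ 3.8000)
p*(F + d(T)) = 19*(6 + sqrt(2)*sqrt(-9))/5 = 19*(6 + sqrt(2)*(3*I))/5 = 19*(6 + 3*I*sqrt(2))/5 = 114/5 + 57*I*sqrt(2)/5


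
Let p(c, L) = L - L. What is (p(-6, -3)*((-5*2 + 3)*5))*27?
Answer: 0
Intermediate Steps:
p(c, L) = 0
(p(-6, -3)*((-5*2 + 3)*5))*27 = (0*((-5*2 + 3)*5))*27 = (0*((-10 + 3)*5))*27 = (0*(-7*5))*27 = (0*(-35))*27 = 0*27 = 0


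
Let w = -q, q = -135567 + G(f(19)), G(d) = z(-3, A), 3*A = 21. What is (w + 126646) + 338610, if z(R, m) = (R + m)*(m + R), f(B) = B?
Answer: 600807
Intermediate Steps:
A = 7 (A = (⅓)*21 = 7)
z(R, m) = (R + m)² (z(R, m) = (R + m)*(R + m) = (R + m)²)
G(d) = 16 (G(d) = (-3 + 7)² = 4² = 16)
q = -135551 (q = -135567 + 16 = -135551)
w = 135551 (w = -1*(-135551) = 135551)
(w + 126646) + 338610 = (135551 + 126646) + 338610 = 262197 + 338610 = 600807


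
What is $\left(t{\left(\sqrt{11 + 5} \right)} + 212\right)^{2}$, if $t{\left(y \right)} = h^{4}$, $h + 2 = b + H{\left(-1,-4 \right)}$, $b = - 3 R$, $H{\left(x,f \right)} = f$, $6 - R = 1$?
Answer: $37905364249$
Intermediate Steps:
$R = 5$ ($R = 6 - 1 = 5$)
$b = -15$ ($b = \left(-3\right) 5 = -15$)
$h = -21$ ($h = -2 - 19 = -21$)
$t{\left(y \right)} = 194481$ ($t{\left(y \right)} = \left(-21\right)^{4} = 194481$)
$\left(t{\left(\sqrt{11 + 5} \right)} + 212\right)^{2} = \left(194481 + 212\right)^{2} = 194693^{2} = 37905364249$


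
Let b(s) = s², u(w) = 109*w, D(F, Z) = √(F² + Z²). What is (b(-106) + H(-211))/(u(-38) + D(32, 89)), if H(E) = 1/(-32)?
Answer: -744630121/274355504 - 359551*√8945/548711008 ≈ -2.7761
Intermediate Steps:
H(E) = -1/32
(b(-106) + H(-211))/(u(-38) + D(32, 89)) = ((-106)² - 1/32)/(109*(-38) + √(32² + 89²)) = (11236 - 1/32)/(-4142 + √(1024 + 7921)) = 359551/(32*(-4142 + √8945))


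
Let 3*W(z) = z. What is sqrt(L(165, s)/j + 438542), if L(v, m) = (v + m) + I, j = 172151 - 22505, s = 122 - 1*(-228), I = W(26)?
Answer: sqrt(200421977026406)/21378 ≈ 662.22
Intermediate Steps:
W(z) = z/3
I = 26/3 (I = (1/3)*26 = 26/3 ≈ 8.6667)
s = 350 (s = 122 + 228 = 350)
j = 149646
L(v, m) = 26/3 + m + v (L(v, m) = (v + m) + 26/3 = (m + v) + 26/3 = 26/3 + m + v)
sqrt(L(165, s)/j + 438542) = sqrt((26/3 + 350 + 165)/149646 + 438542) = sqrt((1571/3)*(1/149646) + 438542) = sqrt(1571/448938 + 438542) = sqrt(196878169967/448938) = sqrt(200421977026406)/21378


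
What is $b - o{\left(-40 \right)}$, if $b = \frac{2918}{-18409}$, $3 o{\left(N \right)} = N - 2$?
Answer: $\frac{254808}{18409} \approx 13.841$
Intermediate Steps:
$o{\left(N \right)} = - \frac{2}{3} + \frac{N}{3}$ ($o{\left(N \right)} = \frac{N - 2}{3} = \frac{-2 + N}{3} = - \frac{2}{3} + \frac{N}{3}$)
$b = - \frac{2918}{18409}$ ($b = 2918 \left(- \frac{1}{18409}\right) = - \frac{2918}{18409} \approx -0.15851$)
$b - o{\left(-40 \right)} = - \frac{2918}{18409} - \left(- \frac{2}{3} + \frac{1}{3} \left(-40\right)\right) = - \frac{2918}{18409} - \left(- \frac{2}{3} - \frac{40}{3}\right) = - \frac{2918}{18409} - -14 = - \frac{2918}{18409} + 14 = \frac{254808}{18409}$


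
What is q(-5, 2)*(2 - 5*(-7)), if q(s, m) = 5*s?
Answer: -925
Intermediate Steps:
q(-5, 2)*(2 - 5*(-7)) = (5*(-5))*(2 - 5*(-7)) = -25*(2 + 35) = -25*37 = -925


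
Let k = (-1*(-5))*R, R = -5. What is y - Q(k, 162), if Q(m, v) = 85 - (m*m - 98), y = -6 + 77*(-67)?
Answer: -4723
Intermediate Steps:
y = -5165 (y = -6 - 5159 = -5165)
k = -25 (k = -1*(-5)*(-5) = 5*(-5) = -25)
Q(m, v) = 183 - m² (Q(m, v) = 85 - (m² - 98) = 85 - (-98 + m²) = 85 + (98 - m²) = 183 - m²)
y - Q(k, 162) = -5165 - (183 - 1*(-25)²) = -5165 - (183 - 1*625) = -5165 - (183 - 625) = -5165 - 1*(-442) = -5165 + 442 = -4723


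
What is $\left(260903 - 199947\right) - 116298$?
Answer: $-55342$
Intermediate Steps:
$\left(260903 - 199947\right) - 116298 = 60956 - 116298 = -55342$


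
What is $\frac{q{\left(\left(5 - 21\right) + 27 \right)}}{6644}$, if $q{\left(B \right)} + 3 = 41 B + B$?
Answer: $\frac{459}{6644} \approx 0.069085$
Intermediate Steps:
$q{\left(B \right)} = -3 + 42 B$ ($q{\left(B \right)} = -3 + \left(41 B + B\right) = -3 + 42 B$)
$\frac{q{\left(\left(5 - 21\right) + 27 \right)}}{6644} = \frac{-3 + 42 \left(\left(5 - 21\right) + 27\right)}{6644} = \left(-3 + 42 \left(-16 + 27\right)\right) \frac{1}{6644} = \left(-3 + 42 \cdot 11\right) \frac{1}{6644} = \left(-3 + 462\right) \frac{1}{6644} = 459 \cdot \frac{1}{6644} = \frac{459}{6644}$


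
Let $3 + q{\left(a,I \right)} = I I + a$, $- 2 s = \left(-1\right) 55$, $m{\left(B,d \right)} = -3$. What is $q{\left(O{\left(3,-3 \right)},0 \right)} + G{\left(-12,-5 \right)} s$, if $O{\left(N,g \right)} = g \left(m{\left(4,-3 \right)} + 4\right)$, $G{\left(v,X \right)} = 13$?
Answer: $\frac{703}{2} \approx 351.5$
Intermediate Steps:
$O{\left(N,g \right)} = g$ ($O{\left(N,g \right)} = g \left(-3 + 4\right) = g 1 = g$)
$s = \frac{55}{2}$ ($s = - \frac{\left(-1\right) 55}{2} = \left(- \frac{1}{2}\right) \left(-55\right) = \frac{55}{2} \approx 27.5$)
$q{\left(a,I \right)} = -3 + a + I^{2}$ ($q{\left(a,I \right)} = -3 + \left(I I + a\right) = -3 + \left(I^{2} + a\right) = -3 + \left(a + I^{2}\right) = -3 + a + I^{2}$)
$q{\left(O{\left(3,-3 \right)},0 \right)} + G{\left(-12,-5 \right)} s = \left(-3 - 3 + 0^{2}\right) + 13 \cdot \frac{55}{2} = \left(-3 - 3 + 0\right) + \frac{715}{2} = -6 + \frac{715}{2} = \frac{703}{2}$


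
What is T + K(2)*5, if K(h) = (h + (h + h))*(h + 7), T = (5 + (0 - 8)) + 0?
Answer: 267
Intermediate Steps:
T = -3 (T = (5 - 8) + 0 = -3 + 0 = -3)
K(h) = 3*h*(7 + h) (K(h) = (h + 2*h)*(7 + h) = (3*h)*(7 + h) = 3*h*(7 + h))
T + K(2)*5 = -3 + (3*2*(7 + 2))*5 = -3 + (3*2*9)*5 = -3 + 54*5 = -3 + 270 = 267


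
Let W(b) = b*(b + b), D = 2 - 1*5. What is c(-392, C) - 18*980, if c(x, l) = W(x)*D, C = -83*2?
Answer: -939624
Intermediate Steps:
D = -3 (D = 2 - 5 = -3)
C = -166
W(b) = 2*b² (W(b) = b*(2*b) = 2*b²)
c(x, l) = -6*x² (c(x, l) = (2*x²)*(-3) = -6*x²)
c(-392, C) - 18*980 = -6*(-392)² - 18*980 = -6*153664 - 1*17640 = -921984 - 17640 = -939624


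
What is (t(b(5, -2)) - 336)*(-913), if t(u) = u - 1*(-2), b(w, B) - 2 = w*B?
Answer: 312246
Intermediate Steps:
b(w, B) = 2 + B*w (b(w, B) = 2 + w*B = 2 + B*w)
t(u) = 2 + u (t(u) = u + 2 = 2 + u)
(t(b(5, -2)) - 336)*(-913) = ((2 + (2 - 2*5)) - 336)*(-913) = ((2 + (2 - 10)) - 336)*(-913) = ((2 - 8) - 336)*(-913) = (-6 - 336)*(-913) = -342*(-913) = 312246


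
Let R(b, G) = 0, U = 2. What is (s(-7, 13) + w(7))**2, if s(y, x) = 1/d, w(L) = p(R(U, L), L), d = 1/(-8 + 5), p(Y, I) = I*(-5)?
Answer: 1444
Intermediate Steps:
p(Y, I) = -5*I
d = -1/3 (d = 1/(-3) = -1/3 ≈ -0.33333)
w(L) = -5*L
s(y, x) = -3 (s(y, x) = 1/(-1/3) = -3)
(s(-7, 13) + w(7))**2 = (-3 - 5*7)**2 = (-3 - 35)**2 = (-38)**2 = 1444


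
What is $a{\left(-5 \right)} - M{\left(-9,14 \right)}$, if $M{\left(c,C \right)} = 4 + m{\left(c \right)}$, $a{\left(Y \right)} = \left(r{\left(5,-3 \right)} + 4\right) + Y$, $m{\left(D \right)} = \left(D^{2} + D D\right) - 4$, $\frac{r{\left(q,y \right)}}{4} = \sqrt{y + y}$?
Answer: $-163 + 4 i \sqrt{6} \approx -163.0 + 9.798 i$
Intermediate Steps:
$r{\left(q,y \right)} = 4 \sqrt{2} \sqrt{y}$ ($r{\left(q,y \right)} = 4 \sqrt{y + y} = 4 \sqrt{2 y} = 4 \sqrt{2} \sqrt{y}$)
$m{\left(D \right)} = -4 + 2 D^{2}$ ($m{\left(D \right)} = \left(D^{2} + D^{2}\right) - 4 = 2 D^{2} - 4 = -4 + 2 D^{2}$)
$a{\left(Y \right)} = 4 + Y + 4 i \sqrt{6}$ ($a{\left(Y \right)} = \left(4 \sqrt{2} \sqrt{-3} + 4\right) + Y = \left(4 \sqrt{2} i \sqrt{3} + 4\right) + Y = \left(4 i \sqrt{6} + 4\right) + Y = \left(4 + 4 i \sqrt{6}\right) + Y = 4 + Y + 4 i \sqrt{6}$)
$M{\left(c,C \right)} = 2 c^{2}$ ($M{\left(c,C \right)} = 4 + \left(-4 + 2 c^{2}\right) = 2 c^{2}$)
$a{\left(-5 \right)} - M{\left(-9,14 \right)} = \left(4 - 5 + 4 i \sqrt{6}\right) - 2 \left(-9\right)^{2} = \left(-1 + 4 i \sqrt{6}\right) - 2 \cdot 81 = \left(-1 + 4 i \sqrt{6}\right) - 162 = -163 + 4 i \sqrt{6}$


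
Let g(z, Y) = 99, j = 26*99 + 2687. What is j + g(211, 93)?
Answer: 5360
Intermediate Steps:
j = 5261 (j = 2574 + 2687 = 5261)
j + g(211, 93) = 5261 + 99 = 5360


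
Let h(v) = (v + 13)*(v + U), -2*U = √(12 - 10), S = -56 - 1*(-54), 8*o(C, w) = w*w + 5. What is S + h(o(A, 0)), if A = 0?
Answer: 417/64 - 109*√2/16 ≈ -3.1187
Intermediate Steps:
o(C, w) = 5/8 + w²/8 (o(C, w) = (w*w + 5)/8 = (w² + 5)/8 = (5 + w²)/8 = 5/8 + w²/8)
S = -2 (S = -56 + 54 = -2)
U = -√2/2 (U = -√(12 - 10)/2 = -√2/2 ≈ -0.70711)
h(v) = (13 + v)*(v - √2/2) (h(v) = (v + 13)*(v - √2/2) = (13 + v)*(v - √2/2))
S + h(o(A, 0)) = -2 + ((5/8 + (⅛)*0²)² + 13*(5/8 + (⅛)*0²) - 13*√2/2 - (5/8 + (⅛)*0²)*√2/2) = -2 + ((5/8 + (⅛)*0)² + 13*(5/8 + (⅛)*0) - 13*√2/2 - (5/8 + (⅛)*0)*√2/2) = -2 + ((5/8 + 0)² + 13*(5/8 + 0) - 13*√2/2 - (5/8 + 0)*√2/2) = -2 + ((5/8)² + 13*(5/8) - 13*√2/2 - ½*5/8*√2) = -2 + (25/64 + 65/8 - 13*√2/2 - 5*√2/16) = -2 + (545/64 - 109*√2/16) = 417/64 - 109*√2/16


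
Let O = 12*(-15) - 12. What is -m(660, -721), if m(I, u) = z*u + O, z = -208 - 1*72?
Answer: -201688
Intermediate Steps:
z = -280 (z = -208 - 72 = -280)
O = -192 (O = -180 - 12 = -192)
m(I, u) = -192 - 280*u (m(I, u) = -280*u - 192 = -192 - 280*u)
-m(660, -721) = -(-192 - 280*(-721)) = -(-192 + 201880) = -1*201688 = -201688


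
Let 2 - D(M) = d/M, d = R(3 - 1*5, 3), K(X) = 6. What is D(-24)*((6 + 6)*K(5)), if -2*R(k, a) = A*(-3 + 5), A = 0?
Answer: 144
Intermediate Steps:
R(k, a) = 0 (R(k, a) = -0*(-3 + 5) = -0*2 = -1/2*0 = 0)
d = 0
D(M) = 2 (D(M) = 2 - 0/M = 2 - 1*0 = 2 + 0 = 2)
D(-24)*((6 + 6)*K(5)) = 2*((6 + 6)*6) = 2*(12*6) = 2*72 = 144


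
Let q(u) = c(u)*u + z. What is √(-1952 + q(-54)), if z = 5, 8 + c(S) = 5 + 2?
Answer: I*√1893 ≈ 43.509*I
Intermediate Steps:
c(S) = -1 (c(S) = -8 + (5 + 2) = -8 + 7 = -1)
q(u) = 5 - u (q(u) = -u + 5 = 5 - u)
√(-1952 + q(-54)) = √(-1952 + (5 - 1*(-54))) = √(-1952 + (5 + 54)) = √(-1952 + 59) = √(-1893) = I*√1893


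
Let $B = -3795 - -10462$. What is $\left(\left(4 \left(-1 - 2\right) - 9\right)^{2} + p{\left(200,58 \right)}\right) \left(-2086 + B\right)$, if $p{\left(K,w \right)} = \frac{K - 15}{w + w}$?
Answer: $\frac{235193121}{116} \approx 2.0275 \cdot 10^{6}$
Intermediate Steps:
$p{\left(K,w \right)} = \frac{-15 + K}{2 w}$
$B = 6667$ ($B = -3795 + 10462 = 6667$)
$\left(\left(4 \left(-1 - 2\right) - 9\right)^{2} + p{\left(200,58 \right)}\right) \left(-2086 + B\right) = \left(\left(4 \left(-1 - 2\right) - 9\right)^{2} + \frac{-15 + 200}{2 \cdot 58}\right) \left(-2086 + 6667\right) = \left(\left(4 \left(-3\right) - 9\right)^{2} + \frac{1}{2} \cdot \frac{1}{58} \cdot 185\right) 4581 = \left(\left(-12 - 9\right)^{2} + \frac{185}{116}\right) 4581 = \left(\left(-21\right)^{2} + \frac{185}{116}\right) 4581 = \left(441 + \frac{185}{116}\right) 4581 = \frac{51341}{116} \cdot 4581 = \frac{235193121}{116}$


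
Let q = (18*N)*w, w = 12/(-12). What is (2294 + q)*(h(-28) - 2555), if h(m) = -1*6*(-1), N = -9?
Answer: -6260344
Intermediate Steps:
w = -1 (w = 12*(-1/12) = -1)
h(m) = 6 (h(m) = -6*(-1) = 6)
q = 162 (q = (18*(-9))*(-1) = -162*(-1) = 162)
(2294 + q)*(h(-28) - 2555) = (2294 + 162)*(6 - 2555) = 2456*(-2549) = -6260344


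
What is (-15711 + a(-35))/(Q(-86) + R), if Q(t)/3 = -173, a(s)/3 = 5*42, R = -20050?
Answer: 15081/20569 ≈ 0.73319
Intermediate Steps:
a(s) = 630 (a(s) = 3*(5*42) = 3*210 = 630)
Q(t) = -519 (Q(t) = 3*(-173) = -519)
(-15711 + a(-35))/(Q(-86) + R) = (-15711 + 630)/(-519 - 20050) = -15081/(-20569) = -15081*(-1/20569) = 15081/20569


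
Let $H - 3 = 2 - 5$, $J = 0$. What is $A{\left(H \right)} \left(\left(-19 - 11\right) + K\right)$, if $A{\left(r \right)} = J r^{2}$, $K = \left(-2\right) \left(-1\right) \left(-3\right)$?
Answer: $0$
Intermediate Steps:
$H = 0$ ($H = 3 + \left(2 - 5\right) = 3 - 3 = 0$)
$K = -6$ ($K = 2 \left(-3\right) = -6$)
$A{\left(r \right)} = 0$ ($A{\left(r \right)} = 0 r^{2} = 0$)
$A{\left(H \right)} \left(\left(-19 - 11\right) + K\right) = 0 \left(\left(-19 - 11\right) - 6\right) = 0 \left(-30 - 6\right) = 0 \left(-36\right) = 0$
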